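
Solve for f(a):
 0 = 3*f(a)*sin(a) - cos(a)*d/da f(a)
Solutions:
 f(a) = C1/cos(a)^3


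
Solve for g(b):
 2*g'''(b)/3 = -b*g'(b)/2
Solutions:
 g(b) = C1 + Integral(C2*airyai(-6^(1/3)*b/2) + C3*airybi(-6^(1/3)*b/2), b)


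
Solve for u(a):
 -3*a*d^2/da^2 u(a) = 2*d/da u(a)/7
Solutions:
 u(a) = C1 + C2*a^(19/21)


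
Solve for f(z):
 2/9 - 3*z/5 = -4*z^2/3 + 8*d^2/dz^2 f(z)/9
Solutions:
 f(z) = C1 + C2*z + z^4/8 - 9*z^3/80 + z^2/8


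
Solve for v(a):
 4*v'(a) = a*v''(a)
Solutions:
 v(a) = C1 + C2*a^5


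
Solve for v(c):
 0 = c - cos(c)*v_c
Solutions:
 v(c) = C1 + Integral(c/cos(c), c)


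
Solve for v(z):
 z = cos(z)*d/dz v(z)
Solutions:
 v(z) = C1 + Integral(z/cos(z), z)


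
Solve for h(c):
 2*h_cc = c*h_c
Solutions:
 h(c) = C1 + C2*erfi(c/2)


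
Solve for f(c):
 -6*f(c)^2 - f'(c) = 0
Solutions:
 f(c) = 1/(C1 + 6*c)


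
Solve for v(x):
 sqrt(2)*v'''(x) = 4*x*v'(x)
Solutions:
 v(x) = C1 + Integral(C2*airyai(sqrt(2)*x) + C3*airybi(sqrt(2)*x), x)


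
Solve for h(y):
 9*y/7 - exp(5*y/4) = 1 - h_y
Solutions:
 h(y) = C1 - 9*y^2/14 + y + 4*exp(5*y/4)/5


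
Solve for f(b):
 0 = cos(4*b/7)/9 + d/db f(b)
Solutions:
 f(b) = C1 - 7*sin(4*b/7)/36


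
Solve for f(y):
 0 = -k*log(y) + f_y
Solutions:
 f(y) = C1 + k*y*log(y) - k*y


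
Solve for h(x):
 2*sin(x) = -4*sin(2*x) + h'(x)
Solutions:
 h(x) = C1 + 4*sin(x)^2 - 2*cos(x)


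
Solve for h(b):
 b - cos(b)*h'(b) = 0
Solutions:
 h(b) = C1 + Integral(b/cos(b), b)


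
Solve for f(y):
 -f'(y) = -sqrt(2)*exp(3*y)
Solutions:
 f(y) = C1 + sqrt(2)*exp(3*y)/3


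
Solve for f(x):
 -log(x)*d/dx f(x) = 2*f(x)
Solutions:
 f(x) = C1*exp(-2*li(x))


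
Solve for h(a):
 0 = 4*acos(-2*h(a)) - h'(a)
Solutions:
 Integral(1/acos(-2*_y), (_y, h(a))) = C1 + 4*a


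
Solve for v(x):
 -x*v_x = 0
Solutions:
 v(x) = C1


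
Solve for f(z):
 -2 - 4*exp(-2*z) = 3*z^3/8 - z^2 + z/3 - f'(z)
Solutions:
 f(z) = C1 + 3*z^4/32 - z^3/3 + z^2/6 + 2*z - 2*exp(-2*z)


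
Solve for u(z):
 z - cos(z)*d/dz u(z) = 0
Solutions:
 u(z) = C1 + Integral(z/cos(z), z)


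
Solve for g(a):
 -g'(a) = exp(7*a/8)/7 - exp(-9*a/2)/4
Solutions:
 g(a) = C1 - 8*exp(7*a/8)/49 - exp(-9*a/2)/18


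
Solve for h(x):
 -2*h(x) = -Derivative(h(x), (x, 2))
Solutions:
 h(x) = C1*exp(-sqrt(2)*x) + C2*exp(sqrt(2)*x)


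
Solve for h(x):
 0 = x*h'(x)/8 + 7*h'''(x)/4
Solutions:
 h(x) = C1 + Integral(C2*airyai(-14^(2/3)*x/14) + C3*airybi(-14^(2/3)*x/14), x)


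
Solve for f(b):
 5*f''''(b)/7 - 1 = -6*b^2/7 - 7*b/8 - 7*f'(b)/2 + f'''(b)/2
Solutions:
 f(b) = C1 + C2*exp(b*(7*7^(1/3)/(60*sqrt(501) + 1343)^(1/3) + 14 + 7^(2/3)*(60*sqrt(501) + 1343)^(1/3))/60)*sin(sqrt(3)*7^(1/3)*b*(-7^(1/3)*(60*sqrt(501) + 1343)^(1/3) + 7/(60*sqrt(501) + 1343)^(1/3))/60) + C3*exp(b*(7*7^(1/3)/(60*sqrt(501) + 1343)^(1/3) + 14 + 7^(2/3)*(60*sqrt(501) + 1343)^(1/3))/60)*cos(sqrt(3)*7^(1/3)*b*(-7^(1/3)*(60*sqrt(501) + 1343)^(1/3) + 7/(60*sqrt(501) + 1343)^(1/3))/60) + C4*exp(b*(-7^(2/3)*(60*sqrt(501) + 1343)^(1/3) - 7*7^(1/3)/(60*sqrt(501) + 1343)^(1/3) + 7)/30) - 4*b^3/49 - b^2/8 + 74*b/343


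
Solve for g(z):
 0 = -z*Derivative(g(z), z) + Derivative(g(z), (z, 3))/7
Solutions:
 g(z) = C1 + Integral(C2*airyai(7^(1/3)*z) + C3*airybi(7^(1/3)*z), z)


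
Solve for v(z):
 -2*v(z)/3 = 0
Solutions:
 v(z) = 0


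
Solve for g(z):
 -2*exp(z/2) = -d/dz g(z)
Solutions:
 g(z) = C1 + 4*exp(z/2)


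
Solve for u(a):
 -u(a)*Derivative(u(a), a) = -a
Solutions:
 u(a) = -sqrt(C1 + a^2)
 u(a) = sqrt(C1 + a^2)


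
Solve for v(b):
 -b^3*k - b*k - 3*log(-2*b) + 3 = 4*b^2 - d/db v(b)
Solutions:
 v(b) = C1 + b^4*k/4 + 4*b^3/3 + b^2*k/2 + 3*b*log(-b) + 3*b*(-2 + log(2))


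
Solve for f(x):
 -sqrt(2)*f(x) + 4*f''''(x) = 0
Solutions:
 f(x) = C1*exp(-2^(5/8)*x/2) + C2*exp(2^(5/8)*x/2) + C3*sin(2^(5/8)*x/2) + C4*cos(2^(5/8)*x/2)


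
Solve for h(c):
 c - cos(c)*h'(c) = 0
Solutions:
 h(c) = C1 + Integral(c/cos(c), c)


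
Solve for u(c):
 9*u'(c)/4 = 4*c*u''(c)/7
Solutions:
 u(c) = C1 + C2*c^(79/16)


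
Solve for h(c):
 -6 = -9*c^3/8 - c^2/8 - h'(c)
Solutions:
 h(c) = C1 - 9*c^4/32 - c^3/24 + 6*c


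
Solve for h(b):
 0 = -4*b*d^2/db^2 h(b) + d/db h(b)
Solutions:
 h(b) = C1 + C2*b^(5/4)


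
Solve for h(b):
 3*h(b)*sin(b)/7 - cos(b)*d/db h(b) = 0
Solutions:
 h(b) = C1/cos(b)^(3/7)


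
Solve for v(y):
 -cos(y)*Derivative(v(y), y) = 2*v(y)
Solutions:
 v(y) = C1*(sin(y) - 1)/(sin(y) + 1)


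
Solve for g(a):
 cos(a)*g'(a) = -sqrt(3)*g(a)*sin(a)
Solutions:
 g(a) = C1*cos(a)^(sqrt(3))


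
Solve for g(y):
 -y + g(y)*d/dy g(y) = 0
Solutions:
 g(y) = -sqrt(C1 + y^2)
 g(y) = sqrt(C1 + y^2)


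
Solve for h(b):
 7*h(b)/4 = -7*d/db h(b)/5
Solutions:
 h(b) = C1*exp(-5*b/4)


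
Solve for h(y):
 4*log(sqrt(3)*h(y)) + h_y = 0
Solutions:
 Integral(1/(2*log(_y) + log(3)), (_y, h(y)))/2 = C1 - y


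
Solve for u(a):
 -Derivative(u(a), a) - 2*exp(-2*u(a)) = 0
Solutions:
 u(a) = log(-sqrt(C1 - 4*a))
 u(a) = log(C1 - 4*a)/2


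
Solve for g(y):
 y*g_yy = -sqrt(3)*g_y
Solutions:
 g(y) = C1 + C2*y^(1 - sqrt(3))


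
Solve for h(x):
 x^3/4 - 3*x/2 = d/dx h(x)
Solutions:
 h(x) = C1 + x^4/16 - 3*x^2/4


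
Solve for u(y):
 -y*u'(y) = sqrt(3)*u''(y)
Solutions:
 u(y) = C1 + C2*erf(sqrt(2)*3^(3/4)*y/6)


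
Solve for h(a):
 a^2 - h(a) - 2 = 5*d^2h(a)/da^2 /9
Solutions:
 h(a) = C1*sin(3*sqrt(5)*a/5) + C2*cos(3*sqrt(5)*a/5) + a^2 - 28/9


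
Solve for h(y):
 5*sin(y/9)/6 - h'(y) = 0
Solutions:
 h(y) = C1 - 15*cos(y/9)/2


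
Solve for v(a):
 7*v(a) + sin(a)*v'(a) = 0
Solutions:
 v(a) = C1*sqrt(cos(a) + 1)*(cos(a)^3 + 3*cos(a)^2 + 3*cos(a) + 1)/(sqrt(cos(a) - 1)*(cos(a)^3 - 3*cos(a)^2 + 3*cos(a) - 1))


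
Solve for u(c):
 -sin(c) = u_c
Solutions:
 u(c) = C1 + cos(c)


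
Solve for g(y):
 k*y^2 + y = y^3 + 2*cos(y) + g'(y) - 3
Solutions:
 g(y) = C1 + k*y^3/3 - y^4/4 + y^2/2 + 3*y - 2*sin(y)


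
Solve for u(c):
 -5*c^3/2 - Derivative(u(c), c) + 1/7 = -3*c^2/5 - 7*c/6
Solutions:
 u(c) = C1 - 5*c^4/8 + c^3/5 + 7*c^2/12 + c/7


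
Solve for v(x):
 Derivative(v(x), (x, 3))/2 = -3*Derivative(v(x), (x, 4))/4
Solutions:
 v(x) = C1 + C2*x + C3*x^2 + C4*exp(-2*x/3)


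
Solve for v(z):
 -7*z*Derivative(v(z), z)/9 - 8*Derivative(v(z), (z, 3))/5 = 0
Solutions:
 v(z) = C1 + Integral(C2*airyai(-105^(1/3)*z/6) + C3*airybi(-105^(1/3)*z/6), z)


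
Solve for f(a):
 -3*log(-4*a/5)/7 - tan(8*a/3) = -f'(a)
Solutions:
 f(a) = C1 + 3*a*log(-a)/7 - 3*a*log(5)/7 - 3*a/7 + 6*a*log(2)/7 - 3*log(cos(8*a/3))/8


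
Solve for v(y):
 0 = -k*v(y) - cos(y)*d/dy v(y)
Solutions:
 v(y) = C1*exp(k*(log(sin(y) - 1) - log(sin(y) + 1))/2)


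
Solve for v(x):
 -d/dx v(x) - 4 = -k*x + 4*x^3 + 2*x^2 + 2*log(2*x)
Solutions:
 v(x) = C1 + k*x^2/2 - x^4 - 2*x^3/3 - 2*x*log(x) - 2*x - x*log(4)


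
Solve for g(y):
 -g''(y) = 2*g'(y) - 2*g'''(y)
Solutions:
 g(y) = C1 + C2*exp(y*(1 - sqrt(17))/4) + C3*exp(y*(1 + sqrt(17))/4)


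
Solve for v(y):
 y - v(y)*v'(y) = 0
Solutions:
 v(y) = -sqrt(C1 + y^2)
 v(y) = sqrt(C1 + y^2)


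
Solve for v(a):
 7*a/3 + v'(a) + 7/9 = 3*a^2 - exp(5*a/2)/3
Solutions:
 v(a) = C1 + a^3 - 7*a^2/6 - 7*a/9 - 2*exp(5*a/2)/15


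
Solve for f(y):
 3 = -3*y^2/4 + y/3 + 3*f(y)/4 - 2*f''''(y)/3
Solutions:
 f(y) = C1*exp(-2^(1/4)*sqrt(3)*y/2) + C2*exp(2^(1/4)*sqrt(3)*y/2) + C3*sin(2^(1/4)*sqrt(3)*y/2) + C4*cos(2^(1/4)*sqrt(3)*y/2) + y^2 - 4*y/9 + 4


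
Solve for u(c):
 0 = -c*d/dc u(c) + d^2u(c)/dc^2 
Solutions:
 u(c) = C1 + C2*erfi(sqrt(2)*c/2)


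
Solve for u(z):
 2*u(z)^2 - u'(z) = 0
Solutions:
 u(z) = -1/(C1 + 2*z)


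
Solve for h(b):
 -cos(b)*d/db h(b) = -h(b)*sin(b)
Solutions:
 h(b) = C1/cos(b)


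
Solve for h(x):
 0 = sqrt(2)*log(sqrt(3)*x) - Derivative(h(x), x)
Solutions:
 h(x) = C1 + sqrt(2)*x*log(x) - sqrt(2)*x + sqrt(2)*x*log(3)/2


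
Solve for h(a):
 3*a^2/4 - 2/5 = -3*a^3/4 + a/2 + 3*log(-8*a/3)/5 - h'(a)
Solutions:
 h(a) = C1 - 3*a^4/16 - a^3/4 + a^2/4 + 3*a*log(-a)/5 + a*(-3*log(3) - 1 + 9*log(2))/5


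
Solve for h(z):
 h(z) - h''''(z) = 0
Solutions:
 h(z) = C1*exp(-z) + C2*exp(z) + C3*sin(z) + C4*cos(z)


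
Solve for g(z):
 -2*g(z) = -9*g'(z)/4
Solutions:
 g(z) = C1*exp(8*z/9)


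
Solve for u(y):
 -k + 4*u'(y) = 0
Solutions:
 u(y) = C1 + k*y/4


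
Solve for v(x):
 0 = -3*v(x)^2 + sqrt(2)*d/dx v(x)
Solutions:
 v(x) = -2/(C1 + 3*sqrt(2)*x)


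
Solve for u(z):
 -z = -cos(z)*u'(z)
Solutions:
 u(z) = C1 + Integral(z/cos(z), z)


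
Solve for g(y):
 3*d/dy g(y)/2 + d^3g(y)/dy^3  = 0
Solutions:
 g(y) = C1 + C2*sin(sqrt(6)*y/2) + C3*cos(sqrt(6)*y/2)


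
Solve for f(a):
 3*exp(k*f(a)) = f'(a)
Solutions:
 f(a) = Piecewise((log(-1/(C1*k + 3*a*k))/k, Ne(k, 0)), (nan, True))
 f(a) = Piecewise((C1 + 3*a, Eq(k, 0)), (nan, True))


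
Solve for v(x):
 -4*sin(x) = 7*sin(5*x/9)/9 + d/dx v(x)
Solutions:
 v(x) = C1 + 7*cos(5*x/9)/5 + 4*cos(x)


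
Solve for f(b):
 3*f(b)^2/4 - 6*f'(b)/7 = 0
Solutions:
 f(b) = -8/(C1 + 7*b)


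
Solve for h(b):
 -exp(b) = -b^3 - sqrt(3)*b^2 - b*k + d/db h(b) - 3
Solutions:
 h(b) = C1 + b^4/4 + sqrt(3)*b^3/3 + b^2*k/2 + 3*b - exp(b)


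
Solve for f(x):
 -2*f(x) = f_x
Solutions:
 f(x) = C1*exp(-2*x)


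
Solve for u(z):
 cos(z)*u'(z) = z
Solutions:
 u(z) = C1 + Integral(z/cos(z), z)


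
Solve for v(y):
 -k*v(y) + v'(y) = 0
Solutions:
 v(y) = C1*exp(k*y)


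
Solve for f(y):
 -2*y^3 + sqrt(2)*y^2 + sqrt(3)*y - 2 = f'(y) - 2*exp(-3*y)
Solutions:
 f(y) = C1 - y^4/2 + sqrt(2)*y^3/3 + sqrt(3)*y^2/2 - 2*y - 2*exp(-3*y)/3


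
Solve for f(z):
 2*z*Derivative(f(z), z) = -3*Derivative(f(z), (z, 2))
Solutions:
 f(z) = C1 + C2*erf(sqrt(3)*z/3)


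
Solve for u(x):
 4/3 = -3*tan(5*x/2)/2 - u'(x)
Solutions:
 u(x) = C1 - 4*x/3 + 3*log(cos(5*x/2))/5


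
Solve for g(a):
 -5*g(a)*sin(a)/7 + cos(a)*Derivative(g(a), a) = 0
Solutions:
 g(a) = C1/cos(a)^(5/7)


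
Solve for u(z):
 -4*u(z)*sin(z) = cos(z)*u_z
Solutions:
 u(z) = C1*cos(z)^4


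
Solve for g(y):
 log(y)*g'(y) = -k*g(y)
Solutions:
 g(y) = C1*exp(-k*li(y))


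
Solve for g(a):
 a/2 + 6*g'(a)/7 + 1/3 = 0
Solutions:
 g(a) = C1 - 7*a^2/24 - 7*a/18


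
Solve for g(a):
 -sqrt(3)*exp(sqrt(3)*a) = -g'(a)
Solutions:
 g(a) = C1 + exp(sqrt(3)*a)


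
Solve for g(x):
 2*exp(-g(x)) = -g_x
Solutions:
 g(x) = log(C1 - 2*x)


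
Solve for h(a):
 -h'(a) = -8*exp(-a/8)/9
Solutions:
 h(a) = C1 - 64*exp(-a/8)/9


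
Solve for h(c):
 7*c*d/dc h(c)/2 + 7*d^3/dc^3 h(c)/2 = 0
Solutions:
 h(c) = C1 + Integral(C2*airyai(-c) + C3*airybi(-c), c)


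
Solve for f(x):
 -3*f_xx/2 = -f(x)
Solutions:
 f(x) = C1*exp(-sqrt(6)*x/3) + C2*exp(sqrt(6)*x/3)


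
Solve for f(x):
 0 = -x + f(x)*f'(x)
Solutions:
 f(x) = -sqrt(C1 + x^2)
 f(x) = sqrt(C1 + x^2)


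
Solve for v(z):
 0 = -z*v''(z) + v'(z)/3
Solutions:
 v(z) = C1 + C2*z^(4/3)


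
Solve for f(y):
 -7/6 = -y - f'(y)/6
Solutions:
 f(y) = C1 - 3*y^2 + 7*y


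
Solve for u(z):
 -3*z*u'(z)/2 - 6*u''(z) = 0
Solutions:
 u(z) = C1 + C2*erf(sqrt(2)*z/4)


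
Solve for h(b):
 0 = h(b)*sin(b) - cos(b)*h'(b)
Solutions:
 h(b) = C1/cos(b)


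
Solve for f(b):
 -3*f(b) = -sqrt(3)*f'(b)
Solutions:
 f(b) = C1*exp(sqrt(3)*b)


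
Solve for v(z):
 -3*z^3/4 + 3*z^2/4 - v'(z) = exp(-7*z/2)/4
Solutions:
 v(z) = C1 - 3*z^4/16 + z^3/4 + exp(-7*z/2)/14


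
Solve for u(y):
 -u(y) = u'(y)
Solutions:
 u(y) = C1*exp(-y)


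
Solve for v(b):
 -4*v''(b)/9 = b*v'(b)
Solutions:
 v(b) = C1 + C2*erf(3*sqrt(2)*b/4)


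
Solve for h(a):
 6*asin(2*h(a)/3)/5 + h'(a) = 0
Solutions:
 Integral(1/asin(2*_y/3), (_y, h(a))) = C1 - 6*a/5


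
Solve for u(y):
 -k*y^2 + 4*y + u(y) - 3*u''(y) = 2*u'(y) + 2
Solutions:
 u(y) = C1*exp(-y) + C2*exp(y/3) + k*y^2 + 4*k*y + 14*k - 4*y - 6


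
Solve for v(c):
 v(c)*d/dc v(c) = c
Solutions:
 v(c) = -sqrt(C1 + c^2)
 v(c) = sqrt(C1 + c^2)


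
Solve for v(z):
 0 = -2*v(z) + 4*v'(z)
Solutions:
 v(z) = C1*exp(z/2)


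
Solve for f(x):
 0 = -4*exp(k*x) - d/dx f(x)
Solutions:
 f(x) = C1 - 4*exp(k*x)/k


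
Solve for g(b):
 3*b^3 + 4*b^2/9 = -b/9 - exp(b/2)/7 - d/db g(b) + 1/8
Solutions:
 g(b) = C1 - 3*b^4/4 - 4*b^3/27 - b^2/18 + b/8 - 2*exp(b/2)/7


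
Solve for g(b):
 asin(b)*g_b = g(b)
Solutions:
 g(b) = C1*exp(Integral(1/asin(b), b))


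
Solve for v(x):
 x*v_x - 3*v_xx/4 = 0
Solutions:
 v(x) = C1 + C2*erfi(sqrt(6)*x/3)


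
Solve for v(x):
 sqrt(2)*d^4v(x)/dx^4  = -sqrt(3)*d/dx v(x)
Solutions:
 v(x) = C1 + C4*exp(-2^(5/6)*3^(1/6)*x/2) + (C2*sin(2^(5/6)*3^(2/3)*x/4) + C3*cos(2^(5/6)*3^(2/3)*x/4))*exp(2^(5/6)*3^(1/6)*x/4)


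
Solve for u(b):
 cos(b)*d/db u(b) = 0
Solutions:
 u(b) = C1


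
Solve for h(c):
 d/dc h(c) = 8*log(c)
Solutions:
 h(c) = C1 + 8*c*log(c) - 8*c


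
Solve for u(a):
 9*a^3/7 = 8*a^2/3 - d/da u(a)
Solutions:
 u(a) = C1 - 9*a^4/28 + 8*a^3/9


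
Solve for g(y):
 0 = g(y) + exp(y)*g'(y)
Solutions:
 g(y) = C1*exp(exp(-y))


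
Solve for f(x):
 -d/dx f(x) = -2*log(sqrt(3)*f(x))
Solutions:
 -Integral(1/(2*log(_y) + log(3)), (_y, f(x))) = C1 - x


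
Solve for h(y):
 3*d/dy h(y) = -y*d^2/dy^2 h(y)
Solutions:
 h(y) = C1 + C2/y^2


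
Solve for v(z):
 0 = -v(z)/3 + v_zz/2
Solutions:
 v(z) = C1*exp(-sqrt(6)*z/3) + C2*exp(sqrt(6)*z/3)


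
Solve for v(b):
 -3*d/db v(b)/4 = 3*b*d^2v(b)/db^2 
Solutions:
 v(b) = C1 + C2*b^(3/4)


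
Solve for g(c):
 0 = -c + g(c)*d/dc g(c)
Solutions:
 g(c) = -sqrt(C1 + c^2)
 g(c) = sqrt(C1 + c^2)


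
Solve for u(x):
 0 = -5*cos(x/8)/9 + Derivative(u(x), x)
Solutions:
 u(x) = C1 + 40*sin(x/8)/9


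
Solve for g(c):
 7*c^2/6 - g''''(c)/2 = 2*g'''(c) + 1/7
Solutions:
 g(c) = C1 + C2*c + C3*c^2 + C4*exp(-4*c) + 7*c^5/720 - 7*c^4/576 + c^3/4032


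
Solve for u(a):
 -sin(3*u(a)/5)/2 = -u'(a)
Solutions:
 -a/2 + 5*log(cos(3*u(a)/5) - 1)/6 - 5*log(cos(3*u(a)/5) + 1)/6 = C1


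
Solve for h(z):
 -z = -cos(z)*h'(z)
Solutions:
 h(z) = C1 + Integral(z/cos(z), z)


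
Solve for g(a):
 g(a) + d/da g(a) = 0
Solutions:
 g(a) = C1*exp(-a)


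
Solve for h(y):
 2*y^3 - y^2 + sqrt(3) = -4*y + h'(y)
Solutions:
 h(y) = C1 + y^4/2 - y^3/3 + 2*y^2 + sqrt(3)*y


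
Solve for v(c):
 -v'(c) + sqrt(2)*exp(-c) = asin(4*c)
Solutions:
 v(c) = C1 - c*asin(4*c) - sqrt(1 - 16*c^2)/4 - sqrt(2)*exp(-c)


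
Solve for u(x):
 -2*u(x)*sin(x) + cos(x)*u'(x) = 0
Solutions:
 u(x) = C1/cos(x)^2


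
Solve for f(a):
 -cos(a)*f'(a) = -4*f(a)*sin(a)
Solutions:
 f(a) = C1/cos(a)^4


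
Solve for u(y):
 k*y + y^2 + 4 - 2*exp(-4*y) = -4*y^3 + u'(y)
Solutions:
 u(y) = C1 + k*y^2/2 + y^4 + y^3/3 + 4*y + exp(-4*y)/2


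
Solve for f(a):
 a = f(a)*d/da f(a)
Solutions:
 f(a) = -sqrt(C1 + a^2)
 f(a) = sqrt(C1 + a^2)


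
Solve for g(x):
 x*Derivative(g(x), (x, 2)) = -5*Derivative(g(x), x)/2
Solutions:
 g(x) = C1 + C2/x^(3/2)


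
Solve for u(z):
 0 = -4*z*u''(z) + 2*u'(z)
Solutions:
 u(z) = C1 + C2*z^(3/2)


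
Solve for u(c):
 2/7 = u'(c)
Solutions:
 u(c) = C1 + 2*c/7


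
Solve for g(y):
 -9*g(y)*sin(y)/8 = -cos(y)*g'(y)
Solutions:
 g(y) = C1/cos(y)^(9/8)


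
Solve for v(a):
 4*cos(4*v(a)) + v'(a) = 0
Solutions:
 v(a) = -asin((C1 + exp(32*a))/(C1 - exp(32*a)))/4 + pi/4
 v(a) = asin((C1 + exp(32*a))/(C1 - exp(32*a)))/4


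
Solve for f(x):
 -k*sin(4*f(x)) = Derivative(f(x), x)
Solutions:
 f(x) = -acos((-C1 - exp(8*k*x))/(C1 - exp(8*k*x)))/4 + pi/2
 f(x) = acos((-C1 - exp(8*k*x))/(C1 - exp(8*k*x)))/4


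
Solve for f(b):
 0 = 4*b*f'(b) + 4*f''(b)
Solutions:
 f(b) = C1 + C2*erf(sqrt(2)*b/2)


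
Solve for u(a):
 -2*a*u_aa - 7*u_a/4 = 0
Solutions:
 u(a) = C1 + C2*a^(1/8)


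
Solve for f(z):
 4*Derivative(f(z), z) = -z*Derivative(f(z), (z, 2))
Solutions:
 f(z) = C1 + C2/z^3


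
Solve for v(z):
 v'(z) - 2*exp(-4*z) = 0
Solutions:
 v(z) = C1 - exp(-4*z)/2


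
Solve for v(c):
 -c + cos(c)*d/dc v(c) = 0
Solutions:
 v(c) = C1 + Integral(c/cos(c), c)


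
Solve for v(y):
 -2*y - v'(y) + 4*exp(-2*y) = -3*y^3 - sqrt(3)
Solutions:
 v(y) = C1 + 3*y^4/4 - y^2 + sqrt(3)*y - 2*exp(-2*y)


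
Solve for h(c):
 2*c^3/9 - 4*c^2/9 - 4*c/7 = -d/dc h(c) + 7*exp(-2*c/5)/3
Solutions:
 h(c) = C1 - c^4/18 + 4*c^3/27 + 2*c^2/7 - 35*exp(-2*c/5)/6


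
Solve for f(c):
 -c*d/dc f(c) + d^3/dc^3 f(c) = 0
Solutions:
 f(c) = C1 + Integral(C2*airyai(c) + C3*airybi(c), c)


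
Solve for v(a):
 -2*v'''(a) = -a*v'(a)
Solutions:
 v(a) = C1 + Integral(C2*airyai(2^(2/3)*a/2) + C3*airybi(2^(2/3)*a/2), a)


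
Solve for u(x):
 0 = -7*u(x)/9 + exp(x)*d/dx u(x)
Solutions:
 u(x) = C1*exp(-7*exp(-x)/9)


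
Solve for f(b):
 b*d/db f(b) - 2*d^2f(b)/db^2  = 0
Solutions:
 f(b) = C1 + C2*erfi(b/2)


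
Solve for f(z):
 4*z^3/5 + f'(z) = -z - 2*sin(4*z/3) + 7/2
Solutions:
 f(z) = C1 - z^4/5 - z^2/2 + 7*z/2 + 3*cos(4*z/3)/2


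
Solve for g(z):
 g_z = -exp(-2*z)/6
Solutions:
 g(z) = C1 + exp(-2*z)/12


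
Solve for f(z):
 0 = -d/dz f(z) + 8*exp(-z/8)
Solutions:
 f(z) = C1 - 64*exp(-z/8)


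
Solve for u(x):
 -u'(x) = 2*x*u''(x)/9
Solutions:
 u(x) = C1 + C2/x^(7/2)


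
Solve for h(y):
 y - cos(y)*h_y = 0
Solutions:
 h(y) = C1 + Integral(y/cos(y), y)


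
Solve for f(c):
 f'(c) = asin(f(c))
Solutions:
 Integral(1/asin(_y), (_y, f(c))) = C1 + c


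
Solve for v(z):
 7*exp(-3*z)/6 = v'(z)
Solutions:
 v(z) = C1 - 7*exp(-3*z)/18


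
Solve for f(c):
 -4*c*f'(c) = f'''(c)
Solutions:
 f(c) = C1 + Integral(C2*airyai(-2^(2/3)*c) + C3*airybi(-2^(2/3)*c), c)


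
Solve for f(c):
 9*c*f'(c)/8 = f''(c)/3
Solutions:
 f(c) = C1 + C2*erfi(3*sqrt(3)*c/4)


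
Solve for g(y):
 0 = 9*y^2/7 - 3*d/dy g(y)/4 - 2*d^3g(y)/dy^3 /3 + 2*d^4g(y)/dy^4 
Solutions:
 g(y) = C1 + C2*exp(y*(-2^(2/3)*(27*sqrt(6657) + 2203)^(1/3) - 8*2^(1/3)/(27*sqrt(6657) + 2203)^(1/3) + 8)/72)*sin(2^(1/3)*sqrt(3)*y*(-2^(1/3)*(27*sqrt(6657) + 2203)^(1/3) + 8/(27*sqrt(6657) + 2203)^(1/3))/72) + C3*exp(y*(-2^(2/3)*(27*sqrt(6657) + 2203)^(1/3) - 8*2^(1/3)/(27*sqrt(6657) + 2203)^(1/3) + 8)/72)*cos(2^(1/3)*sqrt(3)*y*(-2^(1/3)*(27*sqrt(6657) + 2203)^(1/3) + 8/(27*sqrt(6657) + 2203)^(1/3))/72) + C4*exp(y*(8*2^(1/3)/(27*sqrt(6657) + 2203)^(1/3) + 4 + 2^(2/3)*(27*sqrt(6657) + 2203)^(1/3))/36) + 4*y^3/7 - 64*y/21


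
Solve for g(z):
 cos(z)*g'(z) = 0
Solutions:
 g(z) = C1


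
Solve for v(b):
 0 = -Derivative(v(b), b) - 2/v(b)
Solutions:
 v(b) = -sqrt(C1 - 4*b)
 v(b) = sqrt(C1 - 4*b)


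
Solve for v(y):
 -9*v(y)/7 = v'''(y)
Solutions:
 v(y) = C3*exp(-21^(2/3)*y/7) + (C1*sin(3*3^(1/6)*7^(2/3)*y/14) + C2*cos(3*3^(1/6)*7^(2/3)*y/14))*exp(21^(2/3)*y/14)


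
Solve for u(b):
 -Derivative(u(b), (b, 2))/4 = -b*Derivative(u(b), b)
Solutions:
 u(b) = C1 + C2*erfi(sqrt(2)*b)


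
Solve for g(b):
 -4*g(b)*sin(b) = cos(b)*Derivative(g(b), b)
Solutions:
 g(b) = C1*cos(b)^4


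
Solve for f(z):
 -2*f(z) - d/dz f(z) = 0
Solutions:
 f(z) = C1*exp(-2*z)


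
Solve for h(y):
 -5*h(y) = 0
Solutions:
 h(y) = 0


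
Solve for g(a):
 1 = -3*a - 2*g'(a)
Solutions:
 g(a) = C1 - 3*a^2/4 - a/2


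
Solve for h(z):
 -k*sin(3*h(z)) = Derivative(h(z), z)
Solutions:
 h(z) = -acos((-C1 - exp(6*k*z))/(C1 - exp(6*k*z)))/3 + 2*pi/3
 h(z) = acos((-C1 - exp(6*k*z))/(C1 - exp(6*k*z)))/3


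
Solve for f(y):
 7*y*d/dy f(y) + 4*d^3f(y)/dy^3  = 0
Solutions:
 f(y) = C1 + Integral(C2*airyai(-14^(1/3)*y/2) + C3*airybi(-14^(1/3)*y/2), y)


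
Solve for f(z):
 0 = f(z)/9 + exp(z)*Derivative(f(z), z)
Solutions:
 f(z) = C1*exp(exp(-z)/9)


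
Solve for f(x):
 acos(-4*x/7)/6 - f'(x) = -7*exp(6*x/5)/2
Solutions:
 f(x) = C1 + x*acos(-4*x/7)/6 + sqrt(49 - 16*x^2)/24 + 35*exp(6*x/5)/12


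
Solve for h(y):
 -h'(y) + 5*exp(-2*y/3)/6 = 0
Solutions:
 h(y) = C1 - 5*exp(-2*y/3)/4


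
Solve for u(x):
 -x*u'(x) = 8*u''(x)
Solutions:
 u(x) = C1 + C2*erf(x/4)


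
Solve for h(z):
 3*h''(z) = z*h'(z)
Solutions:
 h(z) = C1 + C2*erfi(sqrt(6)*z/6)


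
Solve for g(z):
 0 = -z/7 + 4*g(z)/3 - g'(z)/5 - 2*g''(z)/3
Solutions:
 g(z) = C1*exp(z*(-3 + sqrt(809))/20) + C2*exp(-z*(3 + sqrt(809))/20) + 3*z/28 + 9/560


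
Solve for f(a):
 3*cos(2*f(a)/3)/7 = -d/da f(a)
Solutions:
 3*a/7 - 3*log(sin(2*f(a)/3) - 1)/4 + 3*log(sin(2*f(a)/3) + 1)/4 = C1


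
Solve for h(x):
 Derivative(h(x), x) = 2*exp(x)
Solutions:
 h(x) = C1 + 2*exp(x)


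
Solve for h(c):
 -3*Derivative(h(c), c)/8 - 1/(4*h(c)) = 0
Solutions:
 h(c) = -sqrt(C1 - 12*c)/3
 h(c) = sqrt(C1 - 12*c)/3


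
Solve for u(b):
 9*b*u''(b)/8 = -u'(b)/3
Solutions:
 u(b) = C1 + C2*b^(19/27)


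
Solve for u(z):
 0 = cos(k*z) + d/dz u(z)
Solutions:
 u(z) = C1 - sin(k*z)/k


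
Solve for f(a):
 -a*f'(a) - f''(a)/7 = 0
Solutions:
 f(a) = C1 + C2*erf(sqrt(14)*a/2)


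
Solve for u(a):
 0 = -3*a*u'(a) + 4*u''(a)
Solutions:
 u(a) = C1 + C2*erfi(sqrt(6)*a/4)


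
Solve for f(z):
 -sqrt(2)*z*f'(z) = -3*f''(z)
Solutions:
 f(z) = C1 + C2*erfi(2^(3/4)*sqrt(3)*z/6)


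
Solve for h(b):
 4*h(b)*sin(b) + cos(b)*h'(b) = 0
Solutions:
 h(b) = C1*cos(b)^4


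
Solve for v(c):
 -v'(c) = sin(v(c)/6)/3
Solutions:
 c/3 + 3*log(cos(v(c)/6) - 1) - 3*log(cos(v(c)/6) + 1) = C1


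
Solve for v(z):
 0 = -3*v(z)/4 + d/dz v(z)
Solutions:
 v(z) = C1*exp(3*z/4)


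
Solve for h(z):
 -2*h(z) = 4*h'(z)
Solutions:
 h(z) = C1*exp(-z/2)


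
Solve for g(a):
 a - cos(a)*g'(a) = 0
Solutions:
 g(a) = C1 + Integral(a/cos(a), a)


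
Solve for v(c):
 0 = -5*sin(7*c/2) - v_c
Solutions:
 v(c) = C1 + 10*cos(7*c/2)/7


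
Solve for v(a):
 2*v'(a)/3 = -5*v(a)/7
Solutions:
 v(a) = C1*exp(-15*a/14)


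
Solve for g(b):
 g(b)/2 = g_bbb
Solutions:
 g(b) = C3*exp(2^(2/3)*b/2) + (C1*sin(2^(2/3)*sqrt(3)*b/4) + C2*cos(2^(2/3)*sqrt(3)*b/4))*exp(-2^(2/3)*b/4)


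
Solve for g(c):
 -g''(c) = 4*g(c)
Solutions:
 g(c) = C1*sin(2*c) + C2*cos(2*c)


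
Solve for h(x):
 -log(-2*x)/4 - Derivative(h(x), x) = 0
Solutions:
 h(x) = C1 - x*log(-x)/4 + x*(1 - log(2))/4


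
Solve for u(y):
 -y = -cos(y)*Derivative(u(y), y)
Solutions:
 u(y) = C1 + Integral(y/cos(y), y)


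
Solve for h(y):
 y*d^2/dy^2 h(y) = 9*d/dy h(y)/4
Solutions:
 h(y) = C1 + C2*y^(13/4)


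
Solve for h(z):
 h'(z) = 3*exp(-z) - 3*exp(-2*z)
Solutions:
 h(z) = C1 - 3*exp(-z) + 3*exp(-2*z)/2


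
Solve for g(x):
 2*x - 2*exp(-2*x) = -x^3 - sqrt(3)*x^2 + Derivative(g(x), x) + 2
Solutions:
 g(x) = C1 + x^4/4 + sqrt(3)*x^3/3 + x^2 - 2*x + exp(-2*x)


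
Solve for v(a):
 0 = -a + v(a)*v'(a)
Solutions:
 v(a) = -sqrt(C1 + a^2)
 v(a) = sqrt(C1 + a^2)


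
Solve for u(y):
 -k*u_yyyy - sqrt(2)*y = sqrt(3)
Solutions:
 u(y) = C1 + C2*y + C3*y^2 + C4*y^3 - sqrt(2)*y^5/(120*k) - sqrt(3)*y^4/(24*k)


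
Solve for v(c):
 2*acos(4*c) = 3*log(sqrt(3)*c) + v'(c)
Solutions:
 v(c) = C1 - 3*c*log(c) + 2*c*acos(4*c) - 3*c*log(3)/2 + 3*c - sqrt(1 - 16*c^2)/2


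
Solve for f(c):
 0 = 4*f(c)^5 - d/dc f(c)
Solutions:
 f(c) = -(-1/(C1 + 16*c))^(1/4)
 f(c) = (-1/(C1 + 16*c))^(1/4)
 f(c) = -I*(-1/(C1 + 16*c))^(1/4)
 f(c) = I*(-1/(C1 + 16*c))^(1/4)


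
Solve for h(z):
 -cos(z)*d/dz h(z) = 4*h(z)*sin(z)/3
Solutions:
 h(z) = C1*cos(z)^(4/3)


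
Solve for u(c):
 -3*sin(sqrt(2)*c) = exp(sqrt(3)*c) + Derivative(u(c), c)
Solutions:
 u(c) = C1 - sqrt(3)*exp(sqrt(3)*c)/3 + 3*sqrt(2)*cos(sqrt(2)*c)/2


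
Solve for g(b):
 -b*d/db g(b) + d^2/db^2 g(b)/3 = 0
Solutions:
 g(b) = C1 + C2*erfi(sqrt(6)*b/2)


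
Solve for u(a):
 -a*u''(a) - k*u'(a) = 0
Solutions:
 u(a) = C1 + a^(1 - re(k))*(C2*sin(log(a)*Abs(im(k))) + C3*cos(log(a)*im(k)))


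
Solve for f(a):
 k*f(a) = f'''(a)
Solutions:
 f(a) = C1*exp(a*k^(1/3)) + C2*exp(a*k^(1/3)*(-1 + sqrt(3)*I)/2) + C3*exp(-a*k^(1/3)*(1 + sqrt(3)*I)/2)


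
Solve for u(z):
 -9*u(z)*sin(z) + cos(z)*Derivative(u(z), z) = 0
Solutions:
 u(z) = C1/cos(z)^9


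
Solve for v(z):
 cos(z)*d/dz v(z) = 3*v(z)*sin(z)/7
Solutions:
 v(z) = C1/cos(z)^(3/7)


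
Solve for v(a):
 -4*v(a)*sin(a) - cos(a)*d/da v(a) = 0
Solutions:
 v(a) = C1*cos(a)^4


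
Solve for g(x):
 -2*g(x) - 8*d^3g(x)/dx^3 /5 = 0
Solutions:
 g(x) = C3*exp(-10^(1/3)*x/2) + (C1*sin(10^(1/3)*sqrt(3)*x/4) + C2*cos(10^(1/3)*sqrt(3)*x/4))*exp(10^(1/3)*x/4)


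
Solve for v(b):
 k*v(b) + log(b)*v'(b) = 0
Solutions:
 v(b) = C1*exp(-k*li(b))


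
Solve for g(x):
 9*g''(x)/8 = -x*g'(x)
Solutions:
 g(x) = C1 + C2*erf(2*x/3)


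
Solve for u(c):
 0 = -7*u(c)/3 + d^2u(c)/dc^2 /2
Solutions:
 u(c) = C1*exp(-sqrt(42)*c/3) + C2*exp(sqrt(42)*c/3)


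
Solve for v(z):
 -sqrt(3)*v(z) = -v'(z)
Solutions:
 v(z) = C1*exp(sqrt(3)*z)


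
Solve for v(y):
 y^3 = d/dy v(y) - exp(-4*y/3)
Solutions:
 v(y) = C1 + y^4/4 - 3*exp(-4*y/3)/4


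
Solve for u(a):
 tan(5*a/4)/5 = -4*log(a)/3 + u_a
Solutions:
 u(a) = C1 + 4*a*log(a)/3 - 4*a/3 - 4*log(cos(5*a/4))/25


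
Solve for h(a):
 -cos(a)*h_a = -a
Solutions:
 h(a) = C1 + Integral(a/cos(a), a)


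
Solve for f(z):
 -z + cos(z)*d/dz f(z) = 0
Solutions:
 f(z) = C1 + Integral(z/cos(z), z)


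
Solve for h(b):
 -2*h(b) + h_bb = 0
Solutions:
 h(b) = C1*exp(-sqrt(2)*b) + C2*exp(sqrt(2)*b)


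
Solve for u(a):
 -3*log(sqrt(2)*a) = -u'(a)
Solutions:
 u(a) = C1 + 3*a*log(a) - 3*a + 3*a*log(2)/2


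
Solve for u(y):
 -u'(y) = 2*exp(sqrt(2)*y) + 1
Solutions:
 u(y) = C1 - y - sqrt(2)*exp(sqrt(2)*y)


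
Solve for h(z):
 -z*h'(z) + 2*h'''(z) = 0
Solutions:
 h(z) = C1 + Integral(C2*airyai(2^(2/3)*z/2) + C3*airybi(2^(2/3)*z/2), z)


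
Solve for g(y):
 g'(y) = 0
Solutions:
 g(y) = C1


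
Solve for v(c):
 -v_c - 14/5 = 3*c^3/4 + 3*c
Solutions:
 v(c) = C1 - 3*c^4/16 - 3*c^2/2 - 14*c/5


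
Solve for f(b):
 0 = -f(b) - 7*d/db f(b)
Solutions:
 f(b) = C1*exp(-b/7)


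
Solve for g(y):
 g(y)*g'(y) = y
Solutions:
 g(y) = -sqrt(C1 + y^2)
 g(y) = sqrt(C1 + y^2)


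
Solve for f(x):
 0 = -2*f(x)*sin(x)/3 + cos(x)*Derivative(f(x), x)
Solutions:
 f(x) = C1/cos(x)^(2/3)


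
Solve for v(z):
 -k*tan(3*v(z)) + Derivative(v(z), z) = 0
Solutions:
 v(z) = -asin(C1*exp(3*k*z))/3 + pi/3
 v(z) = asin(C1*exp(3*k*z))/3


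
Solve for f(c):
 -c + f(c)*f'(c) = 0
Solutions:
 f(c) = -sqrt(C1 + c^2)
 f(c) = sqrt(C1 + c^2)


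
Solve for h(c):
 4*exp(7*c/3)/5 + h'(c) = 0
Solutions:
 h(c) = C1 - 12*exp(7*c/3)/35


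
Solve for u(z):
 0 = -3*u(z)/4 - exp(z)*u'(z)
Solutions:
 u(z) = C1*exp(3*exp(-z)/4)


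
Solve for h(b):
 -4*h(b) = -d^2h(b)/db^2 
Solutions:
 h(b) = C1*exp(-2*b) + C2*exp(2*b)


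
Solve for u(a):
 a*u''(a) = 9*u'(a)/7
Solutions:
 u(a) = C1 + C2*a^(16/7)


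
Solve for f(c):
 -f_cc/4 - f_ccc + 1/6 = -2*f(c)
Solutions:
 f(c) = C1*exp(-c*((24*sqrt(5178) + 1727)^(-1/3) + 2 + (24*sqrt(5178) + 1727)^(1/3))/24)*sin(sqrt(3)*c*(-(24*sqrt(5178) + 1727)^(1/3) + (24*sqrt(5178) + 1727)^(-1/3))/24) + C2*exp(-c*((24*sqrt(5178) + 1727)^(-1/3) + 2 + (24*sqrt(5178) + 1727)^(1/3))/24)*cos(sqrt(3)*c*(-(24*sqrt(5178) + 1727)^(1/3) + (24*sqrt(5178) + 1727)^(-1/3))/24) + C3*exp(c*(-1 + (24*sqrt(5178) + 1727)^(-1/3) + (24*sqrt(5178) + 1727)^(1/3))/12) - 1/12


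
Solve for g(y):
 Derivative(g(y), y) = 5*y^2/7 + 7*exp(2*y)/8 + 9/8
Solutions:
 g(y) = C1 + 5*y^3/21 + 9*y/8 + 7*exp(2*y)/16


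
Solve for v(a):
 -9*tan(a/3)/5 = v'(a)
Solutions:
 v(a) = C1 + 27*log(cos(a/3))/5


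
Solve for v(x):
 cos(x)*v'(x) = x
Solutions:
 v(x) = C1 + Integral(x/cos(x), x)


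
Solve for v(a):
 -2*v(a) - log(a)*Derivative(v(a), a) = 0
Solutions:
 v(a) = C1*exp(-2*li(a))


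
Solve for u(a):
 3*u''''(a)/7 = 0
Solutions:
 u(a) = C1 + C2*a + C3*a^2 + C4*a^3


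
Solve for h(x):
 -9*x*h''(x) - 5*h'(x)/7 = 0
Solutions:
 h(x) = C1 + C2*x^(58/63)


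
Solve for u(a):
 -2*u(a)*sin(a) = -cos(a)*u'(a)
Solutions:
 u(a) = C1/cos(a)^2


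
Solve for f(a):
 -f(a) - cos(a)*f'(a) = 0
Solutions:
 f(a) = C1*sqrt(sin(a) - 1)/sqrt(sin(a) + 1)


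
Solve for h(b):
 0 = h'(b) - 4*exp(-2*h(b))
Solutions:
 h(b) = log(-sqrt(C1 + 8*b))
 h(b) = log(C1 + 8*b)/2


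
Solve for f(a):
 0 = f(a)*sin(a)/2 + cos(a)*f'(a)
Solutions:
 f(a) = C1*sqrt(cos(a))


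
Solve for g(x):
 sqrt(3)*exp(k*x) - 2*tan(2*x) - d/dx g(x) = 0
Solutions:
 g(x) = C1 + sqrt(3)*Piecewise((exp(k*x)/k, Ne(k, 0)), (x, True)) + log(cos(2*x))


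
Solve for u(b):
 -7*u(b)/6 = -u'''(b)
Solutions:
 u(b) = C3*exp(6^(2/3)*7^(1/3)*b/6) + (C1*sin(2^(2/3)*3^(1/6)*7^(1/3)*b/4) + C2*cos(2^(2/3)*3^(1/6)*7^(1/3)*b/4))*exp(-6^(2/3)*7^(1/3)*b/12)


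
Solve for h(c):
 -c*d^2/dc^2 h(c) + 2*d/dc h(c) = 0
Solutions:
 h(c) = C1 + C2*c^3


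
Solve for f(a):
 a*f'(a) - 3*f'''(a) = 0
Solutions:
 f(a) = C1 + Integral(C2*airyai(3^(2/3)*a/3) + C3*airybi(3^(2/3)*a/3), a)


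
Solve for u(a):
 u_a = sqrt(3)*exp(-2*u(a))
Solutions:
 u(a) = log(-sqrt(C1 + 2*sqrt(3)*a))
 u(a) = log(C1 + 2*sqrt(3)*a)/2


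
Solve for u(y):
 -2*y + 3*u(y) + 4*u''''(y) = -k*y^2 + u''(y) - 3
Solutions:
 u(y) = -k*y^2/3 - 2*k/9 + 2*y/3 + (C1*sin(sqrt(2)*3^(1/4)*y*sin(atan(sqrt(47))/2)/2) + C2*cos(sqrt(2)*3^(1/4)*y*sin(atan(sqrt(47))/2)/2))*exp(-sqrt(2)*3^(1/4)*y*cos(atan(sqrt(47))/2)/2) + (C3*sin(sqrt(2)*3^(1/4)*y*sin(atan(sqrt(47))/2)/2) + C4*cos(sqrt(2)*3^(1/4)*y*sin(atan(sqrt(47))/2)/2))*exp(sqrt(2)*3^(1/4)*y*cos(atan(sqrt(47))/2)/2) - 1


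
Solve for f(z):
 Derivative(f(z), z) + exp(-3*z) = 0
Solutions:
 f(z) = C1 + exp(-3*z)/3


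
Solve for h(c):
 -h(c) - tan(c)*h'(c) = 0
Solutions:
 h(c) = C1/sin(c)


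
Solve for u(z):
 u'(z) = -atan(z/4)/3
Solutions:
 u(z) = C1 - z*atan(z/4)/3 + 2*log(z^2 + 16)/3


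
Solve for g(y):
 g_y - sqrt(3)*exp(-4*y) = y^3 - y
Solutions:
 g(y) = C1 + y^4/4 - y^2/2 - sqrt(3)*exp(-4*y)/4


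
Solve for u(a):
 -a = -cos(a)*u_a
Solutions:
 u(a) = C1 + Integral(a/cos(a), a)


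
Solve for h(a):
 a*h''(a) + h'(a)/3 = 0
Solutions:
 h(a) = C1 + C2*a^(2/3)


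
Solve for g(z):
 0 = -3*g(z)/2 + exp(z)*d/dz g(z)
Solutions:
 g(z) = C1*exp(-3*exp(-z)/2)


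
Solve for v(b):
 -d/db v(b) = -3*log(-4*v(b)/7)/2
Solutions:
 -2*Integral(1/(log(-_y) - log(7) + 2*log(2)), (_y, v(b)))/3 = C1 - b


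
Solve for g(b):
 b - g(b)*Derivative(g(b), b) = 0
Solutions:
 g(b) = -sqrt(C1 + b^2)
 g(b) = sqrt(C1 + b^2)


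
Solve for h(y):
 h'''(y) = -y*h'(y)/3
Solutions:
 h(y) = C1 + Integral(C2*airyai(-3^(2/3)*y/3) + C3*airybi(-3^(2/3)*y/3), y)


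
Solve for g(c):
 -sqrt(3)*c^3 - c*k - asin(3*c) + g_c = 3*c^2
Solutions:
 g(c) = C1 + sqrt(3)*c^4/4 + c^3 + c^2*k/2 + c*asin(3*c) + sqrt(1 - 9*c^2)/3


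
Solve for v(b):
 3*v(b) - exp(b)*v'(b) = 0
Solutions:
 v(b) = C1*exp(-3*exp(-b))


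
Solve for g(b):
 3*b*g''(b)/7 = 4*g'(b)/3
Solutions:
 g(b) = C1 + C2*b^(37/9)


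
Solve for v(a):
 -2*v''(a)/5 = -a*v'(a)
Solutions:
 v(a) = C1 + C2*erfi(sqrt(5)*a/2)


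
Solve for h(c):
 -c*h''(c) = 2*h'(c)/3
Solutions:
 h(c) = C1 + C2*c^(1/3)


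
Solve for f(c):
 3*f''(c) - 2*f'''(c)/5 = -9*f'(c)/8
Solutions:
 f(c) = C1 + C2*exp(3*c*(5 - sqrt(30))/4) + C3*exp(3*c*(5 + sqrt(30))/4)


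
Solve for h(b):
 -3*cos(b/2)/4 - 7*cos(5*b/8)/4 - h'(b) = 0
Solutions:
 h(b) = C1 - 3*sin(b/2)/2 - 14*sin(5*b/8)/5


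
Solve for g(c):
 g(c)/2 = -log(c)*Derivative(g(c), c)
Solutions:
 g(c) = C1*exp(-li(c)/2)


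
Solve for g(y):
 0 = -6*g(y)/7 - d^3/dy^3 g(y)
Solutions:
 g(y) = C3*exp(-6^(1/3)*7^(2/3)*y/7) + (C1*sin(2^(1/3)*3^(5/6)*7^(2/3)*y/14) + C2*cos(2^(1/3)*3^(5/6)*7^(2/3)*y/14))*exp(6^(1/3)*7^(2/3)*y/14)


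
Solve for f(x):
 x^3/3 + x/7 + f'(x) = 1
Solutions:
 f(x) = C1 - x^4/12 - x^2/14 + x


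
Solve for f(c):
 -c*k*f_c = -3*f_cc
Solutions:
 f(c) = Piecewise((-sqrt(6)*sqrt(pi)*C1*erf(sqrt(6)*c*sqrt(-k)/6)/(2*sqrt(-k)) - C2, (k > 0) | (k < 0)), (-C1*c - C2, True))


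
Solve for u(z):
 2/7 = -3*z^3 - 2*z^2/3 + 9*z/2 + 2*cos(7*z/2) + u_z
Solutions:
 u(z) = C1 + 3*z^4/4 + 2*z^3/9 - 9*z^2/4 + 2*z/7 - 4*sin(7*z/2)/7


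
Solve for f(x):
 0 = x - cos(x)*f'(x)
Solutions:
 f(x) = C1 + Integral(x/cos(x), x)


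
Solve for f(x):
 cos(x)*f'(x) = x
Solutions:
 f(x) = C1 + Integral(x/cos(x), x)


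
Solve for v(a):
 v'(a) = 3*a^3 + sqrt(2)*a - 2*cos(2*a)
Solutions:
 v(a) = C1 + 3*a^4/4 + sqrt(2)*a^2/2 - sin(2*a)


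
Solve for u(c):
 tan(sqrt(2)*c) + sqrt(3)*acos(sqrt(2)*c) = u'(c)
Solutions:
 u(c) = C1 + sqrt(3)*(c*acos(sqrt(2)*c) - sqrt(2)*sqrt(1 - 2*c^2)/2) - sqrt(2)*log(cos(sqrt(2)*c))/2


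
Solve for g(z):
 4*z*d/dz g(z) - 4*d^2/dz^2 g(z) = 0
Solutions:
 g(z) = C1 + C2*erfi(sqrt(2)*z/2)


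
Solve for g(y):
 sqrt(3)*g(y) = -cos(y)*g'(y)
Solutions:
 g(y) = C1*(sin(y) - 1)^(sqrt(3)/2)/(sin(y) + 1)^(sqrt(3)/2)


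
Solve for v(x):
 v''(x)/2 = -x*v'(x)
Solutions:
 v(x) = C1 + C2*erf(x)


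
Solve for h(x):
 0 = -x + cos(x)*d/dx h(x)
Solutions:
 h(x) = C1 + Integral(x/cos(x), x)


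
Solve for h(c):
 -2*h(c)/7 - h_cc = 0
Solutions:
 h(c) = C1*sin(sqrt(14)*c/7) + C2*cos(sqrt(14)*c/7)


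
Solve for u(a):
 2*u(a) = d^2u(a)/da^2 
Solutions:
 u(a) = C1*exp(-sqrt(2)*a) + C2*exp(sqrt(2)*a)


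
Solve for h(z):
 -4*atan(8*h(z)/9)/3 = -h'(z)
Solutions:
 Integral(1/atan(8*_y/9), (_y, h(z))) = C1 + 4*z/3


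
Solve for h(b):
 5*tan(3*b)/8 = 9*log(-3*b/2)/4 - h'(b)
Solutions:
 h(b) = C1 + 9*b*log(-b)/4 - 9*b/4 - 9*b*log(2)/4 + 9*b*log(3)/4 + 5*log(cos(3*b))/24


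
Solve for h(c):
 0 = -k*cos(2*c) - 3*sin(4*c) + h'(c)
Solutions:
 h(c) = C1 + k*sin(2*c)/2 - 3*cos(4*c)/4


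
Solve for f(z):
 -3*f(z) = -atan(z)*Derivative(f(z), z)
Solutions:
 f(z) = C1*exp(3*Integral(1/atan(z), z))


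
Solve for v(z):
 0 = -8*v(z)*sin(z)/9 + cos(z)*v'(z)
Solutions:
 v(z) = C1/cos(z)^(8/9)


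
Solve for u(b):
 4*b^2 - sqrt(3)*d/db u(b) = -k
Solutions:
 u(b) = C1 + 4*sqrt(3)*b^3/9 + sqrt(3)*b*k/3


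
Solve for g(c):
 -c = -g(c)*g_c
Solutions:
 g(c) = -sqrt(C1 + c^2)
 g(c) = sqrt(C1 + c^2)


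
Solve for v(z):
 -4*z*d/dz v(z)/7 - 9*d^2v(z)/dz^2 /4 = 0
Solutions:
 v(z) = C1 + C2*erf(2*sqrt(14)*z/21)


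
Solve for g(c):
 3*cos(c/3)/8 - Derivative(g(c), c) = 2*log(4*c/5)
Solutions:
 g(c) = C1 - 2*c*log(c) - 4*c*log(2) + 2*c + 2*c*log(5) + 9*sin(c/3)/8


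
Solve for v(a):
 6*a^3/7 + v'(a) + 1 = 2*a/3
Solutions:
 v(a) = C1 - 3*a^4/14 + a^2/3 - a


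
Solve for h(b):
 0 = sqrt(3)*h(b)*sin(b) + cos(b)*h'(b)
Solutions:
 h(b) = C1*cos(b)^(sqrt(3))


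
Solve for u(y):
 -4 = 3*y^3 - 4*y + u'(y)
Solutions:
 u(y) = C1 - 3*y^4/4 + 2*y^2 - 4*y


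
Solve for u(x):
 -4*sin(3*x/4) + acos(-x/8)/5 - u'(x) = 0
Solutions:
 u(x) = C1 + x*acos(-x/8)/5 + sqrt(64 - x^2)/5 + 16*cos(3*x/4)/3


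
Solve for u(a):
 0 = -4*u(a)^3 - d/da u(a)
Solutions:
 u(a) = -sqrt(2)*sqrt(-1/(C1 - 4*a))/2
 u(a) = sqrt(2)*sqrt(-1/(C1 - 4*a))/2


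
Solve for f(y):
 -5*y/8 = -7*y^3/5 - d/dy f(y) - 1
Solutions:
 f(y) = C1 - 7*y^4/20 + 5*y^2/16 - y


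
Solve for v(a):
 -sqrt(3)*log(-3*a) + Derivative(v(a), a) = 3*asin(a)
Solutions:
 v(a) = C1 + sqrt(3)*a*(log(-a) - 1) + 3*a*asin(a) + sqrt(3)*a*log(3) + 3*sqrt(1 - a^2)


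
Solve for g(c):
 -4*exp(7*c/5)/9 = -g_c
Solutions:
 g(c) = C1 + 20*exp(7*c/5)/63


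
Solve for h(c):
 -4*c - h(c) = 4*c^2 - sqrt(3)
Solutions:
 h(c) = -4*c^2 - 4*c + sqrt(3)


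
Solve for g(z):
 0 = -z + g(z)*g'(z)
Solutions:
 g(z) = -sqrt(C1 + z^2)
 g(z) = sqrt(C1 + z^2)


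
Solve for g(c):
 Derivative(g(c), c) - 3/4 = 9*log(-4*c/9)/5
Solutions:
 g(c) = C1 + 9*c*log(-c)/5 + 3*c*(-24*log(3) - 7 + 24*log(2))/20


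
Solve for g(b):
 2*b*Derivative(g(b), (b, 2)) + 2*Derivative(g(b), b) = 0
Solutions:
 g(b) = C1 + C2*log(b)


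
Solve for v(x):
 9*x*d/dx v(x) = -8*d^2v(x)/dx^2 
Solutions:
 v(x) = C1 + C2*erf(3*x/4)


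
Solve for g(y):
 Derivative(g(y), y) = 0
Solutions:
 g(y) = C1


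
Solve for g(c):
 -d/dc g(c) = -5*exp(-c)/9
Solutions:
 g(c) = C1 - 5*exp(-c)/9


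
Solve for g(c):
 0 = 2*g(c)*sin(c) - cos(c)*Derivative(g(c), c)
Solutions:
 g(c) = C1/cos(c)^2


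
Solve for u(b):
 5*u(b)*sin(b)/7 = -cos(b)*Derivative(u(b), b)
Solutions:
 u(b) = C1*cos(b)^(5/7)


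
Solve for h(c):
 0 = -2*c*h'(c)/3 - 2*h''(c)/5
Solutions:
 h(c) = C1 + C2*erf(sqrt(30)*c/6)


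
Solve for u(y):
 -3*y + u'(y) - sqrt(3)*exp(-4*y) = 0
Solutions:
 u(y) = C1 + 3*y^2/2 - sqrt(3)*exp(-4*y)/4


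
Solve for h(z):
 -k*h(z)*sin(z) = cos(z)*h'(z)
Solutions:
 h(z) = C1*exp(k*log(cos(z)))


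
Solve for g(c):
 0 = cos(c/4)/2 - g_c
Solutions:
 g(c) = C1 + 2*sin(c/4)


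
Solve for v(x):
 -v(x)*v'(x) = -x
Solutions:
 v(x) = -sqrt(C1 + x^2)
 v(x) = sqrt(C1 + x^2)


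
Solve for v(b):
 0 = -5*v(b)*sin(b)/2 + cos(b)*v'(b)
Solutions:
 v(b) = C1/cos(b)^(5/2)


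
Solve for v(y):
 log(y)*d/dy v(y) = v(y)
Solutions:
 v(y) = C1*exp(li(y))


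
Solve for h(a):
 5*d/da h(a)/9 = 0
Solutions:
 h(a) = C1


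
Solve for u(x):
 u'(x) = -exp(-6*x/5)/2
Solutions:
 u(x) = C1 + 5*exp(-6*x/5)/12


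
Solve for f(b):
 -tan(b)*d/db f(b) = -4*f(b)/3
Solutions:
 f(b) = C1*sin(b)^(4/3)


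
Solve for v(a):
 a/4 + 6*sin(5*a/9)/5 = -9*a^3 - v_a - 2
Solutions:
 v(a) = C1 - 9*a^4/4 - a^2/8 - 2*a + 54*cos(5*a/9)/25


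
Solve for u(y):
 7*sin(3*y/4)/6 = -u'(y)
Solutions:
 u(y) = C1 + 14*cos(3*y/4)/9


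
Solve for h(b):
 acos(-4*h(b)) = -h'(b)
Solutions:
 Integral(1/acos(-4*_y), (_y, h(b))) = C1 - b


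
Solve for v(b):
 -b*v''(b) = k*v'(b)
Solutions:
 v(b) = C1 + b^(1 - re(k))*(C2*sin(log(b)*Abs(im(k))) + C3*cos(log(b)*im(k)))


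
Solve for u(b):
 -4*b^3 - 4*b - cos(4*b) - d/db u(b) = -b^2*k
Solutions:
 u(b) = C1 - b^4 + b^3*k/3 - 2*b^2 - sin(4*b)/4


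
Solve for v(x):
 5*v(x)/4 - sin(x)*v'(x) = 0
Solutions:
 v(x) = C1*(cos(x) - 1)^(5/8)/(cos(x) + 1)^(5/8)


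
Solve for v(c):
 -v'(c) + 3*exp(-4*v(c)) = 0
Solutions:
 v(c) = log(-I*(C1 + 12*c)^(1/4))
 v(c) = log(I*(C1 + 12*c)^(1/4))
 v(c) = log(-(C1 + 12*c)^(1/4))
 v(c) = log(C1 + 12*c)/4


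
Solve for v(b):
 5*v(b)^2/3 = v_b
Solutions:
 v(b) = -3/(C1 + 5*b)


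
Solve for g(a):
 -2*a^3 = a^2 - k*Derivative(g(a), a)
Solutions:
 g(a) = C1 + a^4/(2*k) + a^3/(3*k)


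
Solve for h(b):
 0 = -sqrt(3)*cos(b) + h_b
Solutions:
 h(b) = C1 + sqrt(3)*sin(b)


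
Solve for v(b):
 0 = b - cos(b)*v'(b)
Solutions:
 v(b) = C1 + Integral(b/cos(b), b)


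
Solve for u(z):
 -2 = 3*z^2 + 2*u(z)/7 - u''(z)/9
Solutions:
 u(z) = C1*exp(-3*sqrt(14)*z/7) + C2*exp(3*sqrt(14)*z/7) - 21*z^2/2 - 91/6


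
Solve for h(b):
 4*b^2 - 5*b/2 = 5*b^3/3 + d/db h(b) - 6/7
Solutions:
 h(b) = C1 - 5*b^4/12 + 4*b^3/3 - 5*b^2/4 + 6*b/7
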